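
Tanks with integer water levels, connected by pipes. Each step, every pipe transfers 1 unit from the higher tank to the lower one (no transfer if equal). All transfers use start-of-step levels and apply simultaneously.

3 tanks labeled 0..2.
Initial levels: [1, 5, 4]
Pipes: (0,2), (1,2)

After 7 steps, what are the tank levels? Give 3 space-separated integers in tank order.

Answer: 3 3 4

Derivation:
Step 1: flows [2->0,1->2] -> levels [2 4 4]
Step 2: flows [2->0,1=2] -> levels [3 4 3]
Step 3: flows [0=2,1->2] -> levels [3 3 4]
Step 4: flows [2->0,2->1] -> levels [4 4 2]
Step 5: flows [0->2,1->2] -> levels [3 3 4]
  -> period-2 cycle: step 5 state = step 3 state
  -> state at step 7: (7-3) mod 2 = 0, same as step 3 -> [3 3 4]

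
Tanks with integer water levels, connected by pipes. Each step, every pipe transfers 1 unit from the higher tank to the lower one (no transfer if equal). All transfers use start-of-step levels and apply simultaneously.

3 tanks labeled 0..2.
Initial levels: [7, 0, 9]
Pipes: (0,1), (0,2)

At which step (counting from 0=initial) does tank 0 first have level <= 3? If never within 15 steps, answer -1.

Answer: -1

Derivation:
Step 1: flows [0->1,2->0] -> levels [7 1 8]
Step 2: flows [0->1,2->0] -> levels [7 2 7]
Step 3: flows [0->1,0=2] -> levels [6 3 7]
Step 4: flows [0->1,2->0] -> levels [6 4 6]
Step 5: flows [0->1,0=2] -> levels [5 5 6]
Step 6: flows [0=1,2->0] -> levels [6 5 5]
Step 7: flows [0->1,0->2] -> levels [4 6 6]
Step 8: flows [1->0,2->0] -> levels [6 5 5]
  -> period-2 cycle (repeats step 6); tank 0 never drops to <=3
Tank 0 never reaches <=3 within 15 steps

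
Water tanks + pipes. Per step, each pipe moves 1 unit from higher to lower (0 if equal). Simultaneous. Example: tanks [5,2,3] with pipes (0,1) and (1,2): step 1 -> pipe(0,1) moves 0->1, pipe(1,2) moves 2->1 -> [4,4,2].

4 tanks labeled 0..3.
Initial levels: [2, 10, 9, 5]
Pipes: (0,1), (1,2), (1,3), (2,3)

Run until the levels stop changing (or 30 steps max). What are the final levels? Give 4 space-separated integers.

Step 1: flows [1->0,1->2,1->3,2->3] -> levels [3 7 9 7]
Step 2: flows [1->0,2->1,1=3,2->3] -> levels [4 7 7 8]
Step 3: flows [1->0,1=2,3->1,3->2] -> levels [5 7 8 6]
Step 4: flows [1->0,2->1,1->3,2->3] -> levels [6 6 6 8]
Step 5: flows [0=1,1=2,3->1,3->2] -> levels [6 7 7 6]
Step 6: flows [1->0,1=2,1->3,2->3] -> levels [7 5 6 8]
Step 7: flows [0->1,2->1,3->1,3->2] -> levels [6 8 6 6]
Step 8: flows [1->0,1->2,1->3,2=3] -> levels [7 5 7 7]
Step 9: flows [0->1,2->1,3->1,2=3] -> levels [6 8 6 6]
  -> period-2 cycle: step 9 state = step 7 state; never stabilizes
  -> state at step 30: (30-7) mod 2 = 1, same as step 8 -> [7 5 7 7]

Answer: 7 5 7 7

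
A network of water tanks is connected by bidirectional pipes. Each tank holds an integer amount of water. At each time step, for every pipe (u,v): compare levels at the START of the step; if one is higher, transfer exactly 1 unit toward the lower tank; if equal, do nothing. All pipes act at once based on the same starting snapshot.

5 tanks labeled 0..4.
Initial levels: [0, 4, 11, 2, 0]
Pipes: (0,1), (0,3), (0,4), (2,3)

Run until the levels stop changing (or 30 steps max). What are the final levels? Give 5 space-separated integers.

Step 1: flows [1->0,3->0,0=4,2->3] -> levels [2 3 10 2 0]
Step 2: flows [1->0,0=3,0->4,2->3] -> levels [2 2 9 3 1]
Step 3: flows [0=1,3->0,0->4,2->3] -> levels [2 2 8 3 2]
Step 4: flows [0=1,3->0,0=4,2->3] -> levels [3 2 7 3 2]
Step 5: flows [0->1,0=3,0->4,2->3] -> levels [1 3 6 4 3]
Step 6: flows [1->0,3->0,4->0,2->3] -> levels [4 2 5 4 2]
Step 7: flows [0->1,0=3,0->4,2->3] -> levels [2 3 4 5 3]
Step 8: flows [1->0,3->0,4->0,3->2] -> levels [5 2 5 3 2]
Step 9: flows [0->1,0->3,0->4,2->3] -> levels [2 3 4 5 3]
  -> period-2 cycle: step 9 state = step 7 state; never stabilizes
  -> state at step 30: (30-7) mod 2 = 1, same as step 8 -> [5 2 5 3 2]

Answer: 5 2 5 3 2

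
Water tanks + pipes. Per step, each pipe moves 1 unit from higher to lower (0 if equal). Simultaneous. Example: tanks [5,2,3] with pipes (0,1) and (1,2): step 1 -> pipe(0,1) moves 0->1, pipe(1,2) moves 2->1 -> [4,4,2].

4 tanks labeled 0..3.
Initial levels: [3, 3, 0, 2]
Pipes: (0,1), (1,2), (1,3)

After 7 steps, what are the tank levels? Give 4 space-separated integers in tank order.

Answer: 3 0 2 3

Derivation:
Step 1: flows [0=1,1->2,1->3] -> levels [3 1 1 3]
Step 2: flows [0->1,1=2,3->1] -> levels [2 3 1 2]
Step 3: flows [1->0,1->2,1->3] -> levels [3 0 2 3]
Step 4: flows [0->1,2->1,3->1] -> levels [2 3 1 2]
  -> period-2 cycle: step 4 state = step 2 state
  -> state at step 7: (7-2) mod 2 = 1, same as step 3 -> [3 0 2 3]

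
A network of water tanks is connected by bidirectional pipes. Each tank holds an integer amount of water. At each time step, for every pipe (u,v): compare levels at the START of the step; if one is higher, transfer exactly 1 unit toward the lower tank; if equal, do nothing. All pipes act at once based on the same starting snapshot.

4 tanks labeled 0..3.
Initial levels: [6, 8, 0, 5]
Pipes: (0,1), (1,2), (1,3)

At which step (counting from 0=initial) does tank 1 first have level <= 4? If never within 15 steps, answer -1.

Answer: 3

Derivation:
Step 1: flows [1->0,1->2,1->3] -> levels [7 5 1 6]
Step 2: flows [0->1,1->2,3->1] -> levels [6 6 2 5]
Step 3: flows [0=1,1->2,1->3] -> levels [6 4 3 6]
Tank 1 first reaches <=4 at step 3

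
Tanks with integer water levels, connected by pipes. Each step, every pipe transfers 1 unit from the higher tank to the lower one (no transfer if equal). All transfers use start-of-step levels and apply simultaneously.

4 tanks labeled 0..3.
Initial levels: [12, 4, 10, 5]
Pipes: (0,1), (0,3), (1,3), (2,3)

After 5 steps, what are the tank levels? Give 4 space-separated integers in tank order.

Answer: 8 9 8 6

Derivation:
Step 1: flows [0->1,0->3,3->1,2->3] -> levels [10 6 9 6]
Step 2: flows [0->1,0->3,1=3,2->3] -> levels [8 7 8 8]
Step 3: flows [0->1,0=3,3->1,2=3] -> levels [7 9 8 7]
Step 4: flows [1->0,0=3,1->3,2->3] -> levels [8 7 7 9]
Step 5: flows [0->1,3->0,3->1,3->2] -> levels [8 9 8 6]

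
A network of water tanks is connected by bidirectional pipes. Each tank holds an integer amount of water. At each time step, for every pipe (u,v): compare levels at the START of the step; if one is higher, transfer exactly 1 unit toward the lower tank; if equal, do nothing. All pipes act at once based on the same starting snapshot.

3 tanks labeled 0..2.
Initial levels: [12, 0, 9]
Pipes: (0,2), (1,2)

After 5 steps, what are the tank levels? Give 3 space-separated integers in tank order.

Answer: 8 5 8

Derivation:
Step 1: flows [0->2,2->1] -> levels [11 1 9]
Step 2: flows [0->2,2->1] -> levels [10 2 9]
Step 3: flows [0->2,2->1] -> levels [9 3 9]
Step 4: flows [0=2,2->1] -> levels [9 4 8]
Step 5: flows [0->2,2->1] -> levels [8 5 8]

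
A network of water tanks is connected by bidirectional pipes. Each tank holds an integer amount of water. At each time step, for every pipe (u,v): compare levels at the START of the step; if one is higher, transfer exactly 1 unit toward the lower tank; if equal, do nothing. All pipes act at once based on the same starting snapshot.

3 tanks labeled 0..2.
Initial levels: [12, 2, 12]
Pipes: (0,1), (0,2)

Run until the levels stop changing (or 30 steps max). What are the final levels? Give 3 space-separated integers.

Step 1: flows [0->1,0=2] -> levels [11 3 12]
Step 2: flows [0->1,2->0] -> levels [11 4 11]
Step 3: flows [0->1,0=2] -> levels [10 5 11]
Step 4: flows [0->1,2->0] -> levels [10 6 10]
Step 5: flows [0->1,0=2] -> levels [9 7 10]
Step 6: flows [0->1,2->0] -> levels [9 8 9]
Step 7: flows [0->1,0=2] -> levels [8 9 9]
Step 8: flows [1->0,2->0] -> levels [10 8 8]
Step 9: flows [0->1,0->2] -> levels [8 9 9]
  -> period-2 cycle: step 9 state = step 7 state; never stabilizes
  -> state at step 30: (30-7) mod 2 = 1, same as step 8 -> [10 8 8]

Answer: 10 8 8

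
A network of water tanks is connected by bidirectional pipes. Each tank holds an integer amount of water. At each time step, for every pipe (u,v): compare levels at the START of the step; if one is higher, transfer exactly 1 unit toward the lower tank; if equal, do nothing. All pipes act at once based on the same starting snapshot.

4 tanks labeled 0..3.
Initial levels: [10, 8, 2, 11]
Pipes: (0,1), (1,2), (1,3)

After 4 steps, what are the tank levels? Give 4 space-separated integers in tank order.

Answer: 8 9 6 8

Derivation:
Step 1: flows [0->1,1->2,3->1] -> levels [9 9 3 10]
Step 2: flows [0=1,1->2,3->1] -> levels [9 9 4 9]
Step 3: flows [0=1,1->2,1=3] -> levels [9 8 5 9]
Step 4: flows [0->1,1->2,3->1] -> levels [8 9 6 8]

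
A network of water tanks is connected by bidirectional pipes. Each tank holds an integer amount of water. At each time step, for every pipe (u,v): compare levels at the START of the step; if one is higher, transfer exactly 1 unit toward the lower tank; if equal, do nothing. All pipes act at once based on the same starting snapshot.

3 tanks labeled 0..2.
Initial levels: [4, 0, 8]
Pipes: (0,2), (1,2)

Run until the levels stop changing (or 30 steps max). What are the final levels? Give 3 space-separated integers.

Step 1: flows [2->0,2->1] -> levels [5 1 6]
Step 2: flows [2->0,2->1] -> levels [6 2 4]
Step 3: flows [0->2,2->1] -> levels [5 3 4]
Step 4: flows [0->2,2->1] -> levels [4 4 4]
Step 5: flows [0=2,1=2] -> levels [4 4 4]
  -> stable (no change)

Answer: 4 4 4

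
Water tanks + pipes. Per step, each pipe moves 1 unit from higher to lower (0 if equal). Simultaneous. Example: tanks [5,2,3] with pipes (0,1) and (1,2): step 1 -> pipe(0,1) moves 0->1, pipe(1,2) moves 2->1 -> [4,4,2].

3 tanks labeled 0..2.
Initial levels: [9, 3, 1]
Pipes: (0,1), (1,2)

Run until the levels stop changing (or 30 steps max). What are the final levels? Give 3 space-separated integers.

Step 1: flows [0->1,1->2] -> levels [8 3 2]
Step 2: flows [0->1,1->2] -> levels [7 3 3]
Step 3: flows [0->1,1=2] -> levels [6 4 3]
Step 4: flows [0->1,1->2] -> levels [5 4 4]
Step 5: flows [0->1,1=2] -> levels [4 5 4]
Step 6: flows [1->0,1->2] -> levels [5 3 5]
Step 7: flows [0->1,2->1] -> levels [4 5 4]
  -> period-2 cycle: step 7 state = step 5 state; never stabilizes
  -> state at step 30: (30-5) mod 2 = 1, same as step 6 -> [5 3 5]

Answer: 5 3 5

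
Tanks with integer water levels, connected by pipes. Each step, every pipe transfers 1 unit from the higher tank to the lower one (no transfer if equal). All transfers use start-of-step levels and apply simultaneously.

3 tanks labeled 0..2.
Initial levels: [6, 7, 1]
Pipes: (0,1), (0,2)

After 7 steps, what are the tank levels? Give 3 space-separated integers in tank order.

Answer: 6 4 4

Derivation:
Step 1: flows [1->0,0->2] -> levels [6 6 2]
Step 2: flows [0=1,0->2] -> levels [5 6 3]
Step 3: flows [1->0,0->2] -> levels [5 5 4]
Step 4: flows [0=1,0->2] -> levels [4 5 5]
Step 5: flows [1->0,2->0] -> levels [6 4 4]
Step 6: flows [0->1,0->2] -> levels [4 5 5]
  -> period-2 cycle: step 6 state = step 4 state
  -> state at step 7: (7-4) mod 2 = 1, same as step 5 -> [6 4 4]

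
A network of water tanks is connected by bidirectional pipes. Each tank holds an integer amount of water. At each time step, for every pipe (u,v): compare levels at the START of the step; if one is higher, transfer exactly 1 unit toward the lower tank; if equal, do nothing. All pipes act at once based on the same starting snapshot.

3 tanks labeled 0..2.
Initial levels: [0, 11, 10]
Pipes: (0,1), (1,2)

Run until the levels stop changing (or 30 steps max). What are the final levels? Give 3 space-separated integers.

Step 1: flows [1->0,1->2] -> levels [1 9 11]
Step 2: flows [1->0,2->1] -> levels [2 9 10]
Step 3: flows [1->0,2->1] -> levels [3 9 9]
Step 4: flows [1->0,1=2] -> levels [4 8 9]
Step 5: flows [1->0,2->1] -> levels [5 8 8]
Step 6: flows [1->0,1=2] -> levels [6 7 8]
Step 7: flows [1->0,2->1] -> levels [7 7 7]
Step 8: flows [0=1,1=2] -> levels [7 7 7]
  -> stable (no change)

Answer: 7 7 7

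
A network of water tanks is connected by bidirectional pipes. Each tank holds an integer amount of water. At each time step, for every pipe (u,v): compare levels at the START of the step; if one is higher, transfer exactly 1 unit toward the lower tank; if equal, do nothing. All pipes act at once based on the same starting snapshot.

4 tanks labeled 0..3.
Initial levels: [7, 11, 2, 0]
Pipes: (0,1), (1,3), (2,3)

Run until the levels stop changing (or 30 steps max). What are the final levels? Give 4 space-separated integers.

Step 1: flows [1->0,1->3,2->3] -> levels [8 9 1 2]
Step 2: flows [1->0,1->3,3->2] -> levels [9 7 2 2]
Step 3: flows [0->1,1->3,2=3] -> levels [8 7 2 3]
Step 4: flows [0->1,1->3,3->2] -> levels [7 7 3 3]
Step 5: flows [0=1,1->3,2=3] -> levels [7 6 3 4]
Step 6: flows [0->1,1->3,3->2] -> levels [6 6 4 4]
Step 7: flows [0=1,1->3,2=3] -> levels [6 5 4 5]
Step 8: flows [0->1,1=3,3->2] -> levels [5 6 5 4]
Step 9: flows [1->0,1->3,2->3] -> levels [6 4 4 6]
Step 10: flows [0->1,3->1,3->2] -> levels [5 6 5 4]
  -> period-2 cycle: step 10 state = step 8 state; never stabilizes
  -> state at step 30: (30-8) mod 2 = 0, same as step 8 -> [5 6 5 4]

Answer: 5 6 5 4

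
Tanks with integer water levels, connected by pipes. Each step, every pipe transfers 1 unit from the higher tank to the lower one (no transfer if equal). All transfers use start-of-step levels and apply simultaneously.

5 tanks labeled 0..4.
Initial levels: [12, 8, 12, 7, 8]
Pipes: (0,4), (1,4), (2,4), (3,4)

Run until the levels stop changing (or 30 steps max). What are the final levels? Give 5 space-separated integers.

Step 1: flows [0->4,1=4,2->4,4->3] -> levels [11 8 11 8 9]
Step 2: flows [0->4,4->1,2->4,4->3] -> levels [10 9 10 9 9]
Step 3: flows [0->4,1=4,2->4,3=4] -> levels [9 9 9 9 11]
Step 4: flows [4->0,4->1,4->2,4->3] -> levels [10 10 10 10 7]
Step 5: flows [0->4,1->4,2->4,3->4] -> levels [9 9 9 9 11]
  -> period-2 cycle: step 5 state = step 3 state; never stabilizes
  -> state at step 30: (30-3) mod 2 = 1, same as step 4 -> [10 10 10 10 7]

Answer: 10 10 10 10 7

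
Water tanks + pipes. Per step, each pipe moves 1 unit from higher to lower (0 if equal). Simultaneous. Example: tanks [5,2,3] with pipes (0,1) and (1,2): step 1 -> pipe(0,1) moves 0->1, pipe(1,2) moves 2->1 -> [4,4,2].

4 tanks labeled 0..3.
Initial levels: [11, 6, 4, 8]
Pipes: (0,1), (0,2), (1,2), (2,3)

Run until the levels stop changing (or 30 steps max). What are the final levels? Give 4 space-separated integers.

Step 1: flows [0->1,0->2,1->2,3->2] -> levels [9 6 7 7]
Step 2: flows [0->1,0->2,2->1,2=3] -> levels [7 8 7 7]
Step 3: flows [1->0,0=2,1->2,2=3] -> levels [8 6 8 7]
Step 4: flows [0->1,0=2,2->1,2->3] -> levels [7 8 6 8]
Step 5: flows [1->0,0->2,1->2,3->2] -> levels [7 6 9 7]
Step 6: flows [0->1,2->0,2->1,2->3] -> levels [7 8 6 8]
  -> period-2 cycle: step 6 state = step 4 state; never stabilizes
  -> state at step 30: (30-4) mod 2 = 0, same as step 4 -> [7 8 6 8]

Answer: 7 8 6 8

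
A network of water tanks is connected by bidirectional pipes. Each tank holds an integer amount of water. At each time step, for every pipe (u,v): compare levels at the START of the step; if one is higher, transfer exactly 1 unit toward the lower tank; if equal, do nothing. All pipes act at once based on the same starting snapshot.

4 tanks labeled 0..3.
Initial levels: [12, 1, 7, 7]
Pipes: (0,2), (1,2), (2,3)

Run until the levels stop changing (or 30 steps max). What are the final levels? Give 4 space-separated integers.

Answer: 7 7 6 7

Derivation:
Step 1: flows [0->2,2->1,2=3] -> levels [11 2 7 7]
Step 2: flows [0->2,2->1,2=3] -> levels [10 3 7 7]
Step 3: flows [0->2,2->1,2=3] -> levels [9 4 7 7]
Step 4: flows [0->2,2->1,2=3] -> levels [8 5 7 7]
Step 5: flows [0->2,2->1,2=3] -> levels [7 6 7 7]
Step 6: flows [0=2,2->1,2=3] -> levels [7 7 6 7]
Step 7: flows [0->2,1->2,3->2] -> levels [6 6 9 6]
Step 8: flows [2->0,2->1,2->3] -> levels [7 7 6 7]
  -> period-2 cycle: step 8 state = step 6 state; never stabilizes
  -> state at step 30: (30-6) mod 2 = 0, same as step 6 -> [7 7 6 7]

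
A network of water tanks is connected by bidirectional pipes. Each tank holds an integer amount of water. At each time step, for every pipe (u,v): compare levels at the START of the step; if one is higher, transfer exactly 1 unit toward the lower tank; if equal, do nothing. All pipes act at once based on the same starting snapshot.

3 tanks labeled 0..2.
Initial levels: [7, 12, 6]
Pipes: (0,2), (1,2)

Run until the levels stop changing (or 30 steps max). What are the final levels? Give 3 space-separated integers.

Step 1: flows [0->2,1->2] -> levels [6 11 8]
Step 2: flows [2->0,1->2] -> levels [7 10 8]
Step 3: flows [2->0,1->2] -> levels [8 9 8]
Step 4: flows [0=2,1->2] -> levels [8 8 9]
Step 5: flows [2->0,2->1] -> levels [9 9 7]
Step 6: flows [0->2,1->2] -> levels [8 8 9]
  -> period-2 cycle: step 6 state = step 4 state; never stabilizes
  -> state at step 30: (30-4) mod 2 = 0, same as step 4 -> [8 8 9]

Answer: 8 8 9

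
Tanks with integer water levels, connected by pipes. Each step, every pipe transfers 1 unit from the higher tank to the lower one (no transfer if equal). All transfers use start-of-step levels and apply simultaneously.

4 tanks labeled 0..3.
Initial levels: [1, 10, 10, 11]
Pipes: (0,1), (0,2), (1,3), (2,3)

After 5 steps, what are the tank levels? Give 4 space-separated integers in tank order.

Answer: 7 8 8 9

Derivation:
Step 1: flows [1->0,2->0,3->1,3->2] -> levels [3 10 10 9]
Step 2: flows [1->0,2->0,1->3,2->3] -> levels [5 8 8 11]
Step 3: flows [1->0,2->0,3->1,3->2] -> levels [7 8 8 9]
Step 4: flows [1->0,2->0,3->1,3->2] -> levels [9 8 8 7]
Step 5: flows [0->1,0->2,1->3,2->3] -> levels [7 8 8 9]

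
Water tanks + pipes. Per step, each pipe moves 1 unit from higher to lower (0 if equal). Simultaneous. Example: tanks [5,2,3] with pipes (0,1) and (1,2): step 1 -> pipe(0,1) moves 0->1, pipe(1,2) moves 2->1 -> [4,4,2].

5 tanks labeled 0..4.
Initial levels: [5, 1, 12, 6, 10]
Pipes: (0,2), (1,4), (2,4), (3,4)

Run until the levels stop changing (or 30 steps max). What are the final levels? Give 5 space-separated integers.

Answer: 7 7 8 7 5

Derivation:
Step 1: flows [2->0,4->1,2->4,4->3] -> levels [6 2 10 7 9]
Step 2: flows [2->0,4->1,2->4,4->3] -> levels [7 3 8 8 8]
Step 3: flows [2->0,4->1,2=4,3=4] -> levels [8 4 7 8 7]
Step 4: flows [0->2,4->1,2=4,3->4] -> levels [7 5 8 7 7]
Step 5: flows [2->0,4->1,2->4,3=4] -> levels [8 6 6 7 7]
Step 6: flows [0->2,4->1,4->2,3=4] -> levels [7 7 8 7 5]
Step 7: flows [2->0,1->4,2->4,3->4] -> levels [8 6 6 6 8]
Step 8: flows [0->2,4->1,4->2,4->3] -> levels [7 7 8 7 5]
  -> period-2 cycle: step 8 state = step 6 state; never stabilizes
  -> state at step 30: (30-6) mod 2 = 0, same as step 6 -> [7 7 8 7 5]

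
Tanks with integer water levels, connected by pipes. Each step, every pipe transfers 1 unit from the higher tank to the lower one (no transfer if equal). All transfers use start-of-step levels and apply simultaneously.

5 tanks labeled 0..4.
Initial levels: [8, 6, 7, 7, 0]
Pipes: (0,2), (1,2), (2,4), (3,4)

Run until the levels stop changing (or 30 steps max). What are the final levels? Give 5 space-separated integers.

Answer: 6 6 7 5 4

Derivation:
Step 1: flows [0->2,2->1,2->4,3->4] -> levels [7 7 6 6 2]
Step 2: flows [0->2,1->2,2->4,3->4] -> levels [6 6 7 5 4]
Step 3: flows [2->0,2->1,2->4,3->4] -> levels [7 7 4 4 6]
Step 4: flows [0->2,1->2,4->2,4->3] -> levels [6 6 7 5 4]
  -> period-2 cycle: step 4 state = step 2 state; never stabilizes
  -> state at step 30: (30-2) mod 2 = 0, same as step 2 -> [6 6 7 5 4]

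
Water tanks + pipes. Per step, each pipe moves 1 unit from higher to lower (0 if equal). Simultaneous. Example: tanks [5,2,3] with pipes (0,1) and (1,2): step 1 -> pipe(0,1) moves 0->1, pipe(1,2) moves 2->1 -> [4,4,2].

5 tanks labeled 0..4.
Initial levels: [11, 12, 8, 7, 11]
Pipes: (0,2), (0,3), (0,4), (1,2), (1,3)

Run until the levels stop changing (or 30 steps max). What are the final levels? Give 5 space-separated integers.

Step 1: flows [0->2,0->3,0=4,1->2,1->3] -> levels [9 10 10 9 11]
Step 2: flows [2->0,0=3,4->0,1=2,1->3] -> levels [11 9 9 10 10]
Step 3: flows [0->2,0->3,0->4,1=2,3->1] -> levels [8 10 10 10 11]
Step 4: flows [2->0,3->0,4->0,1=2,1=3] -> levels [11 10 9 9 10]
Step 5: flows [0->2,0->3,0->4,1->2,1->3] -> levels [8 8 11 11 11]
Step 6: flows [2->0,3->0,4->0,2->1,3->1] -> levels [11 10 9 9 10]
  -> period-2 cycle: step 6 state = step 4 state; never stabilizes
  -> state at step 30: (30-4) mod 2 = 0, same as step 4 -> [11 10 9 9 10]

Answer: 11 10 9 9 10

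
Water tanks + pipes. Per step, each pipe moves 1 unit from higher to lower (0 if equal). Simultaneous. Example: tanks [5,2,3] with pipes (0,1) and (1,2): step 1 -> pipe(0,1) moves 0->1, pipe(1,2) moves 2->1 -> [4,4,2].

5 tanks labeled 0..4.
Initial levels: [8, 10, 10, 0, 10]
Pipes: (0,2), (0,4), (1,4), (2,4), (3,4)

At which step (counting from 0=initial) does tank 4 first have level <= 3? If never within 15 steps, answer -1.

Answer: -1

Derivation:
Step 1: flows [2->0,4->0,1=4,2=4,4->3] -> levels [10 10 9 1 8]
Step 2: flows [0->2,0->4,1->4,2->4,4->3] -> levels [8 9 9 2 10]
Step 3: flows [2->0,4->0,4->1,4->2,4->3] -> levels [10 10 9 3 6]
Step 4: flows [0->2,0->4,1->4,2->4,4->3] -> levels [8 9 9 4 8]
Step 5: flows [2->0,0=4,1->4,2->4,4->3] -> levels [9 8 7 5 9]
Step 6: flows [0->2,0=4,4->1,4->2,4->3] -> levels [8 9 9 6 6]
Step 7: flows [2->0,0->4,1->4,2->4,3=4] -> levels [8 8 7 6 9]
Step 8: flows [0->2,4->0,4->1,4->2,4->3] -> levels [8 9 9 7 5]
Step 9: flows [2->0,0->4,1->4,2->4,3->4] -> levels [8 8 7 6 9]
  -> period-2 cycle (repeats step 7); tank 4 never drops to <=3
Tank 4 never reaches <=3 within 15 steps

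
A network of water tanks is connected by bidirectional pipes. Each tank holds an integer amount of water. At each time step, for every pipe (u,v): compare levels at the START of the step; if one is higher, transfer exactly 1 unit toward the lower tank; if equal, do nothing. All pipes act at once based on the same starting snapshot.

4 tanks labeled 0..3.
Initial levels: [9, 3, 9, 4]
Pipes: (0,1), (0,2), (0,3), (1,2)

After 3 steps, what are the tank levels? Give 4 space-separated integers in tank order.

Step 1: flows [0->1,0=2,0->3,2->1] -> levels [7 5 8 5]
Step 2: flows [0->1,2->0,0->3,2->1] -> levels [6 7 6 6]
Step 3: flows [1->0,0=2,0=3,1->2] -> levels [7 5 7 6]

Answer: 7 5 7 6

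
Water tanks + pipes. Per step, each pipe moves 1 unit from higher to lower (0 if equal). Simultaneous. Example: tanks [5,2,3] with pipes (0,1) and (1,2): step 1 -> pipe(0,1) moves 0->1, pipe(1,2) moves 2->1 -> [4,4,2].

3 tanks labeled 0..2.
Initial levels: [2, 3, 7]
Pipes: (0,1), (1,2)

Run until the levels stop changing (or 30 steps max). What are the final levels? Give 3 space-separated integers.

Step 1: flows [1->0,2->1] -> levels [3 3 6]
Step 2: flows [0=1,2->1] -> levels [3 4 5]
Step 3: flows [1->0,2->1] -> levels [4 4 4]
Step 4: flows [0=1,1=2] -> levels [4 4 4]
  -> stable (no change)

Answer: 4 4 4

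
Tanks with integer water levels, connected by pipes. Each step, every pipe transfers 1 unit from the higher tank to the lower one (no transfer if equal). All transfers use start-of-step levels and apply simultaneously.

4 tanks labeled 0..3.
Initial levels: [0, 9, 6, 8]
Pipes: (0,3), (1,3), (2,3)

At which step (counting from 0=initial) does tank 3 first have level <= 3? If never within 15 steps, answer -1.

Step 1: flows [3->0,1->3,3->2] -> levels [1 8 7 7]
Step 2: flows [3->0,1->3,2=3] -> levels [2 7 7 7]
Step 3: flows [3->0,1=3,2=3] -> levels [3 7 7 6]
Step 4: flows [3->0,1->3,2->3] -> levels [4 6 6 7]
Step 5: flows [3->0,3->1,3->2] -> levels [5 7 7 4]
Step 6: flows [0->3,1->3,2->3] -> levels [4 6 6 7]
  -> period-2 cycle (repeats step 4); tank 3 never drops to <=3
Tank 3 never reaches <=3 within 15 steps

Answer: -1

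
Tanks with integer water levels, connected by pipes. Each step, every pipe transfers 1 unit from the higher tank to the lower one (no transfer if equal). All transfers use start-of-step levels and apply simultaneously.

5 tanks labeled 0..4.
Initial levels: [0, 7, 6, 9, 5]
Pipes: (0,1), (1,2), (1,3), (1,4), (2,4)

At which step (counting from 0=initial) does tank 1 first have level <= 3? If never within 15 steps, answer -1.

Answer: -1

Derivation:
Step 1: flows [1->0,1->2,3->1,1->4,2->4] -> levels [1 5 6 8 7]
Step 2: flows [1->0,2->1,3->1,4->1,4->2] -> levels [2 7 6 7 5]
Step 3: flows [1->0,1->2,1=3,1->4,2->4] -> levels [3 4 6 7 7]
Step 4: flows [1->0,2->1,3->1,4->1,4->2] -> levels [4 6 6 6 5]
Step 5: flows [1->0,1=2,1=3,1->4,2->4] -> levels [5 4 5 6 7]
Step 6: flows [0->1,2->1,3->1,4->1,4->2] -> levels [4 8 5 5 5]
Step 7: flows [1->0,1->2,1->3,1->4,2=4] -> levels [5 4 6 6 6]
Step 8: flows [0->1,2->1,3->1,4->1,2=4] -> levels [4 8 5 5 5]
  -> period-2 cycle (repeats step 6); tank 1 never drops to <=3
Tank 1 never reaches <=3 within 15 steps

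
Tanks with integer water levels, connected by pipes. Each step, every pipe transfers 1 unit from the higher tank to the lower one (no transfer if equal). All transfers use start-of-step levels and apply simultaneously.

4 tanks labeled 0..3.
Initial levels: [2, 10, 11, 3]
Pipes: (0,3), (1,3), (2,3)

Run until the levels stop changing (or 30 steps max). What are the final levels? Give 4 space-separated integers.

Step 1: flows [3->0,1->3,2->3] -> levels [3 9 10 4]
Step 2: flows [3->0,1->3,2->3] -> levels [4 8 9 5]
Step 3: flows [3->0,1->3,2->3] -> levels [5 7 8 6]
Step 4: flows [3->0,1->3,2->3] -> levels [6 6 7 7]
Step 5: flows [3->0,3->1,2=3] -> levels [7 7 7 5]
Step 6: flows [0->3,1->3,2->3] -> levels [6 6 6 8]
Step 7: flows [3->0,3->1,3->2] -> levels [7 7 7 5]
  -> period-2 cycle: step 7 state = step 5 state; never stabilizes
  -> state at step 30: (30-5) mod 2 = 1, same as step 6 -> [6 6 6 8]

Answer: 6 6 6 8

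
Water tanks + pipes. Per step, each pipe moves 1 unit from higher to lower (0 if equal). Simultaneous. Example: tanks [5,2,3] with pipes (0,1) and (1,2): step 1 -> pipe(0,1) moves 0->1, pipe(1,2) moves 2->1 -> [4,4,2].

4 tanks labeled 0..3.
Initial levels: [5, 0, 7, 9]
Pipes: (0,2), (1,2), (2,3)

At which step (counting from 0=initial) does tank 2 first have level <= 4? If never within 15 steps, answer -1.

Answer: 6

Derivation:
Step 1: flows [2->0,2->1,3->2] -> levels [6 1 6 8]
Step 2: flows [0=2,2->1,3->2] -> levels [6 2 6 7]
Step 3: flows [0=2,2->1,3->2] -> levels [6 3 6 6]
Step 4: flows [0=2,2->1,2=3] -> levels [6 4 5 6]
Step 5: flows [0->2,2->1,3->2] -> levels [5 5 6 5]
Step 6: flows [2->0,2->1,2->3] -> levels [6 6 3 6]
Tank 2 first reaches <=4 at step 6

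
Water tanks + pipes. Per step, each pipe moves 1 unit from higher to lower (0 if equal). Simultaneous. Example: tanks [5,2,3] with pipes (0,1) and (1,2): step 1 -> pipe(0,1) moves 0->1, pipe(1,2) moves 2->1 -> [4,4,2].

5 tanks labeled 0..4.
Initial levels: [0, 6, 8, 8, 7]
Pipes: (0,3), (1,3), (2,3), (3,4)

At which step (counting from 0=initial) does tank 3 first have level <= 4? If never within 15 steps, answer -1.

Step 1: flows [3->0,3->1,2=3,3->4] -> levels [1 7 8 5 8]
Step 2: flows [3->0,1->3,2->3,4->3] -> levels [2 6 7 7 7]
Step 3: flows [3->0,3->1,2=3,3=4] -> levels [3 7 7 5 7]
Step 4: flows [3->0,1->3,2->3,4->3] -> levels [4 6 6 7 6]
Step 5: flows [3->0,3->1,3->2,3->4] -> levels [5 7 7 3 7]
Tank 3 first reaches <=4 at step 5

Answer: 5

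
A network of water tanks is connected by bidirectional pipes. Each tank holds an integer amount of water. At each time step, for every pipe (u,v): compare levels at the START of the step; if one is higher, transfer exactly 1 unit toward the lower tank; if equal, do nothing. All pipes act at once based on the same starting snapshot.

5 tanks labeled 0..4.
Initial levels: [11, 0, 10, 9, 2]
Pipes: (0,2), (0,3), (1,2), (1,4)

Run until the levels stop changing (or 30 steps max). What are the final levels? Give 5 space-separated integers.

Answer: 6 5 8 7 6

Derivation:
Step 1: flows [0->2,0->3,2->1,4->1] -> levels [9 2 10 10 1]
Step 2: flows [2->0,3->0,2->1,1->4] -> levels [11 2 8 9 2]
Step 3: flows [0->2,0->3,2->1,1=4] -> levels [9 3 8 10 2]
Step 4: flows [0->2,3->0,2->1,1->4] -> levels [9 3 8 9 3]
Step 5: flows [0->2,0=3,2->1,1=4] -> levels [8 4 8 9 3]
Step 6: flows [0=2,3->0,2->1,1->4] -> levels [9 4 7 8 4]
Step 7: flows [0->2,0->3,2->1,1=4] -> levels [7 5 7 9 4]
Step 8: flows [0=2,3->0,2->1,1->4] -> levels [8 5 6 8 5]
Step 9: flows [0->2,0=3,2->1,1=4] -> levels [7 6 6 8 5]
Step 10: flows [0->2,3->0,1=2,1->4] -> levels [7 5 7 7 6]
Step 11: flows [0=2,0=3,2->1,4->1] -> levels [7 7 6 7 5]
Step 12: flows [0->2,0=3,1->2,1->4] -> levels [6 5 8 7 6]
Step 13: flows [2->0,3->0,2->1,4->1] -> levels [8 7 6 6 5]
Step 14: flows [0->2,0->3,1->2,1->4] -> levels [6 5 8 7 6]
  -> period-2 cycle: step 14 state = step 12 state; never stabilizes
  -> state at step 30: (30-12) mod 2 = 0, same as step 12 -> [6 5 8 7 6]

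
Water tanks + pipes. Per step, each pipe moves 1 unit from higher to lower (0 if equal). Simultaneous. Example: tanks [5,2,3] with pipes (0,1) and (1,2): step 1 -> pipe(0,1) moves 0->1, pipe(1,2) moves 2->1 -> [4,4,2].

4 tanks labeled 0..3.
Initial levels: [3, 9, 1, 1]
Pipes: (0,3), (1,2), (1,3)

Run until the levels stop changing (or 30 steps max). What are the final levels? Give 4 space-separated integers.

Step 1: flows [0->3,1->2,1->3] -> levels [2 7 2 3]
Step 2: flows [3->0,1->2,1->3] -> levels [3 5 3 3]
Step 3: flows [0=3,1->2,1->3] -> levels [3 3 4 4]
Step 4: flows [3->0,2->1,3->1] -> levels [4 5 3 2]
Step 5: flows [0->3,1->2,1->3] -> levels [3 3 4 4]
  -> period-2 cycle: step 5 state = step 3 state; never stabilizes
  -> state at step 30: (30-3) mod 2 = 1, same as step 4 -> [4 5 3 2]

Answer: 4 5 3 2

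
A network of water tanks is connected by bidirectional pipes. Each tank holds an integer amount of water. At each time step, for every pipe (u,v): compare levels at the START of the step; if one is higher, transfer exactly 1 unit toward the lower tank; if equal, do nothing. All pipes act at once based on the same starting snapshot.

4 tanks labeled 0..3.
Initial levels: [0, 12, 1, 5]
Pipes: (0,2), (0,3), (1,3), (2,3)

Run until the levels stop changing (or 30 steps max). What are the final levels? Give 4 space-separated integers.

Answer: 5 5 5 3

Derivation:
Step 1: flows [2->0,3->0,1->3,3->2] -> levels [2 11 1 4]
Step 2: flows [0->2,3->0,1->3,3->2] -> levels [2 10 3 3]
Step 3: flows [2->0,3->0,1->3,2=3] -> levels [4 9 2 3]
Step 4: flows [0->2,0->3,1->3,3->2] -> levels [2 8 4 4]
Step 5: flows [2->0,3->0,1->3,2=3] -> levels [4 7 3 4]
Step 6: flows [0->2,0=3,1->3,3->2] -> levels [3 6 5 4]
Step 7: flows [2->0,3->0,1->3,2->3] -> levels [5 5 3 5]
Step 8: flows [0->2,0=3,1=3,3->2] -> levels [4 5 5 4]
Step 9: flows [2->0,0=3,1->3,2->3] -> levels [5 4 3 6]
Step 10: flows [0->2,3->0,3->1,3->2] -> levels [5 5 5 3]
Step 11: flows [0=2,0->3,1->3,2->3] -> levels [4 4 4 6]
Step 12: flows [0=2,3->0,3->1,3->2] -> levels [5 5 5 3]
  -> period-2 cycle: step 12 state = step 10 state; never stabilizes
  -> state at step 30: (30-10) mod 2 = 0, same as step 10 -> [5 5 5 3]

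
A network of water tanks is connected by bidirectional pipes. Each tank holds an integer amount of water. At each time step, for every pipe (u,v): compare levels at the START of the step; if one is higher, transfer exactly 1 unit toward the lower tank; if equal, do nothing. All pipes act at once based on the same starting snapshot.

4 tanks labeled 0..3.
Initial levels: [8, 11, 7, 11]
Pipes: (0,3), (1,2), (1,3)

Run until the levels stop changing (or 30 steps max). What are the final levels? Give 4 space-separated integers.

Answer: 10 10 9 8

Derivation:
Step 1: flows [3->0,1->2,1=3] -> levels [9 10 8 10]
Step 2: flows [3->0,1->2,1=3] -> levels [10 9 9 9]
Step 3: flows [0->3,1=2,1=3] -> levels [9 9 9 10]
Step 4: flows [3->0,1=2,3->1] -> levels [10 10 9 8]
Step 5: flows [0->3,1->2,1->3] -> levels [9 8 10 10]
Step 6: flows [3->0,2->1,3->1] -> levels [10 10 9 8]
  -> period-2 cycle: step 6 state = step 4 state; never stabilizes
  -> state at step 30: (30-4) mod 2 = 0, same as step 4 -> [10 10 9 8]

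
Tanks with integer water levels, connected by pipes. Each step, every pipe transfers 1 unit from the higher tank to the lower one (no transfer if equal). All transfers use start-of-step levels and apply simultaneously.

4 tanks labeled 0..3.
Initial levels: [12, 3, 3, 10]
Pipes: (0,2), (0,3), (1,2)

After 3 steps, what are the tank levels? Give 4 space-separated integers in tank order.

Step 1: flows [0->2,0->3,1=2] -> levels [10 3 4 11]
Step 2: flows [0->2,3->0,2->1] -> levels [10 4 4 10]
Step 3: flows [0->2,0=3,1=2] -> levels [9 4 5 10]

Answer: 9 4 5 10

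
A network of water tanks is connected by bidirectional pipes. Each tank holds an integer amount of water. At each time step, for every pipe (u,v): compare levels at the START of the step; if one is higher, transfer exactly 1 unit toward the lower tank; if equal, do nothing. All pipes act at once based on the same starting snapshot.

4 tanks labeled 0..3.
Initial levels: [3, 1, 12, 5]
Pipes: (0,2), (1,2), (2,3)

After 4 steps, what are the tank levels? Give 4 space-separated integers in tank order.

Step 1: flows [2->0,2->1,2->3] -> levels [4 2 9 6]
Step 2: flows [2->0,2->1,2->3] -> levels [5 3 6 7]
Step 3: flows [2->0,2->1,3->2] -> levels [6 4 5 6]
Step 4: flows [0->2,2->1,3->2] -> levels [5 5 6 5]

Answer: 5 5 6 5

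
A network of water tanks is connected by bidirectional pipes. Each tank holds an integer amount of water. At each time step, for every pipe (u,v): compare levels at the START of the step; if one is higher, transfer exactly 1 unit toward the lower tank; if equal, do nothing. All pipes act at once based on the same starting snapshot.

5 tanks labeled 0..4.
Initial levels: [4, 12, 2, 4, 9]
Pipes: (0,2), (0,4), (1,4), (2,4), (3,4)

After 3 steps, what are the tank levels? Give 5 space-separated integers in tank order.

Step 1: flows [0->2,4->0,1->4,4->2,4->3] -> levels [4 11 4 5 7]
Step 2: flows [0=2,4->0,1->4,4->2,4->3] -> levels [5 10 5 6 5]
Step 3: flows [0=2,0=4,1->4,2=4,3->4] -> levels [5 9 5 5 7]

Answer: 5 9 5 5 7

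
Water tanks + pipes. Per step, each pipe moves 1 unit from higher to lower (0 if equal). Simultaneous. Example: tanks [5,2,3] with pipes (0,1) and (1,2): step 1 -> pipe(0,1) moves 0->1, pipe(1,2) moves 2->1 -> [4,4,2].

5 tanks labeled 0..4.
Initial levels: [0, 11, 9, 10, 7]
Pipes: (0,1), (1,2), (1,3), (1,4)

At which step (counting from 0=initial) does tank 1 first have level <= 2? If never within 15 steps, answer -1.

Step 1: flows [1->0,1->2,1->3,1->4] -> levels [1 7 10 11 8]
Step 2: flows [1->0,2->1,3->1,4->1] -> levels [2 9 9 10 7]
Step 3: flows [1->0,1=2,3->1,1->4] -> levels [3 8 9 9 8]
Step 4: flows [1->0,2->1,3->1,1=4] -> levels [4 9 8 8 8]
Step 5: flows [1->0,1->2,1->3,1->4] -> levels [5 5 9 9 9]
Step 6: flows [0=1,2->1,3->1,4->1] -> levels [5 8 8 8 8]
Step 7: flows [1->0,1=2,1=3,1=4] -> levels [6 7 8 8 8]
Step 8: flows [1->0,2->1,3->1,4->1] -> levels [7 9 7 7 7]
Step 9: flows [1->0,1->2,1->3,1->4] -> levels [8 5 8 8 8]
Step 10: flows [0->1,2->1,3->1,4->1] -> levels [7 9 7 7 7]
  -> period-2 cycle (repeats step 8); tank 1 never drops to <=2
Tank 1 never reaches <=2 within 15 steps

Answer: -1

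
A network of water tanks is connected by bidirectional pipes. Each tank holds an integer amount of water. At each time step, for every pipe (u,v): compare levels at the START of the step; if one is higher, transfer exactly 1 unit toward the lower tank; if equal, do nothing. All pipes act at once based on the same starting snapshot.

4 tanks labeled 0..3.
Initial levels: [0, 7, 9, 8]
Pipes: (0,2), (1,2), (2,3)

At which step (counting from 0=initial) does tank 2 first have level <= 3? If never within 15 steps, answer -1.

Answer: -1

Derivation:
Step 1: flows [2->0,2->1,2->3] -> levels [1 8 6 9]
Step 2: flows [2->0,1->2,3->2] -> levels [2 7 7 8]
Step 3: flows [2->0,1=2,3->2] -> levels [3 7 7 7]
Step 4: flows [2->0,1=2,2=3] -> levels [4 7 6 7]
Step 5: flows [2->0,1->2,3->2] -> levels [5 6 7 6]
Step 6: flows [2->0,2->1,2->3] -> levels [6 7 4 7]
Step 7: flows [0->2,1->2,3->2] -> levels [5 6 7 6]
  -> period-2 cycle (repeats step 5); tank 2 never drops to <=3
Tank 2 never reaches <=3 within 15 steps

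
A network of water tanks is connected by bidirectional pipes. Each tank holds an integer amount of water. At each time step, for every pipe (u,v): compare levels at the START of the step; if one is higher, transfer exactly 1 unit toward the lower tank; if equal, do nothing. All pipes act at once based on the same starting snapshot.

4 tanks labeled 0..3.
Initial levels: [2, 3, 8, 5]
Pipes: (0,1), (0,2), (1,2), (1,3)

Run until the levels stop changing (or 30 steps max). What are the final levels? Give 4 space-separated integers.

Answer: 4 6 4 4

Derivation:
Step 1: flows [1->0,2->0,2->1,3->1] -> levels [4 4 6 4]
Step 2: flows [0=1,2->0,2->1,1=3] -> levels [5 5 4 4]
Step 3: flows [0=1,0->2,1->2,1->3] -> levels [4 3 6 5]
Step 4: flows [0->1,2->0,2->1,3->1] -> levels [4 6 4 4]
Step 5: flows [1->0,0=2,1->2,1->3] -> levels [5 3 5 5]
Step 6: flows [0->1,0=2,2->1,3->1] -> levels [4 6 4 4]
  -> period-2 cycle: step 6 state = step 4 state; never stabilizes
  -> state at step 30: (30-4) mod 2 = 0, same as step 4 -> [4 6 4 4]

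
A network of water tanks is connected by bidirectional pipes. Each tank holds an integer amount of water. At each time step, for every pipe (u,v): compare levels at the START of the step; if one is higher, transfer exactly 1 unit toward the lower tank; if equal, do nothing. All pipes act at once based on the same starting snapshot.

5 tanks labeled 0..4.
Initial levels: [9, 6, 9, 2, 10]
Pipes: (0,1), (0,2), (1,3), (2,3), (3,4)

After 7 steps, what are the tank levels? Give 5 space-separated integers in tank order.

Answer: 6 8 8 6 8

Derivation:
Step 1: flows [0->1,0=2,1->3,2->3,4->3] -> levels [8 6 8 5 9]
Step 2: flows [0->1,0=2,1->3,2->3,4->3] -> levels [7 6 7 8 8]
Step 3: flows [0->1,0=2,3->1,3->2,3=4] -> levels [6 8 8 6 8]
Step 4: flows [1->0,2->0,1->3,2->3,4->3] -> levels [8 6 6 9 7]
Step 5: flows [0->1,0->2,3->1,3->2,3->4] -> levels [6 8 8 6 8]
  -> period-2 cycle: step 5 state = step 3 state
  -> state at step 7: (7-3) mod 2 = 0, same as step 3 -> [6 8 8 6 8]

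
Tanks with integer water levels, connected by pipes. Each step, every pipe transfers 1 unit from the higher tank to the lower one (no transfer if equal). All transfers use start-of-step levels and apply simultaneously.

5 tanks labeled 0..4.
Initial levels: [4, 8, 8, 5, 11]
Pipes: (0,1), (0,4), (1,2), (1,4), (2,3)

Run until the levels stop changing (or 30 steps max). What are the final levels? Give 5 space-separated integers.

Step 1: flows [1->0,4->0,1=2,4->1,2->3] -> levels [6 8 7 6 9]
Step 2: flows [1->0,4->0,1->2,4->1,2->3] -> levels [8 7 7 7 7]
Step 3: flows [0->1,0->4,1=2,1=4,2=3] -> levels [6 8 7 7 8]
Step 4: flows [1->0,4->0,1->2,1=4,2=3] -> levels [8 6 8 7 7]
Step 5: flows [0->1,0->4,2->1,4->1,2->3] -> levels [6 9 6 8 7]
Step 6: flows [1->0,4->0,1->2,1->4,3->2] -> levels [8 6 8 7 7]
  -> period-2 cycle: step 6 state = step 4 state; never stabilizes
  -> state at step 30: (30-4) mod 2 = 0, same as step 4 -> [8 6 8 7 7]

Answer: 8 6 8 7 7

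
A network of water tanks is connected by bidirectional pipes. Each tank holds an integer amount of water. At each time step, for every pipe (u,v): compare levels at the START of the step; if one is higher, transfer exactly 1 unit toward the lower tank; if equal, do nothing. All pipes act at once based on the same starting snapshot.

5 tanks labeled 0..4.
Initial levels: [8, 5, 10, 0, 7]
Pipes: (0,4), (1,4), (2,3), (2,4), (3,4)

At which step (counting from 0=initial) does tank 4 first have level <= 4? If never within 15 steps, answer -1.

Step 1: flows [0->4,4->1,2->3,2->4,4->3] -> levels [7 6 8 2 7]
Step 2: flows [0=4,4->1,2->3,2->4,4->3] -> levels [7 7 6 4 6]
Step 3: flows [0->4,1->4,2->3,2=4,4->3] -> levels [6 6 5 6 7]
Step 4: flows [4->0,4->1,3->2,4->2,4->3] -> levels [7 7 7 6 3]
Tank 4 first reaches <=4 at step 4

Answer: 4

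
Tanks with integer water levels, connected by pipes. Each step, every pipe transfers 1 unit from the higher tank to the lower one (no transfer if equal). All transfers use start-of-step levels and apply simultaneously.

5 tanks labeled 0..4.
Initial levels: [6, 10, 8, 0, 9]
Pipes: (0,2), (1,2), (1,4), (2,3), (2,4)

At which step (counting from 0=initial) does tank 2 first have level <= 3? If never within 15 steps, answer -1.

Step 1: flows [2->0,1->2,1->4,2->3,4->2] -> levels [7 8 8 1 9]
Step 2: flows [2->0,1=2,4->1,2->3,4->2] -> levels [8 9 7 2 7]
Step 3: flows [0->2,1->2,1->4,2->3,2=4] -> levels [7 7 8 3 8]
Step 4: flows [2->0,2->1,4->1,2->3,2=4] -> levels [8 9 5 4 7]
Step 5: flows [0->2,1->2,1->4,2->3,4->2] -> levels [7 7 7 5 7]
Step 6: flows [0=2,1=2,1=4,2->3,2=4] -> levels [7 7 6 6 7]
Step 7: flows [0->2,1->2,1=4,2=3,4->2] -> levels [6 6 9 6 6]
Step 8: flows [2->0,2->1,1=4,2->3,2->4] -> levels [7 7 5 7 7]
Step 9: flows [0->2,1->2,1=4,3->2,4->2] -> levels [6 6 9 6 6]
  -> period-2 cycle (repeats step 7); tank 2 never drops to <=3
Tank 2 never reaches <=3 within 15 steps

Answer: -1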